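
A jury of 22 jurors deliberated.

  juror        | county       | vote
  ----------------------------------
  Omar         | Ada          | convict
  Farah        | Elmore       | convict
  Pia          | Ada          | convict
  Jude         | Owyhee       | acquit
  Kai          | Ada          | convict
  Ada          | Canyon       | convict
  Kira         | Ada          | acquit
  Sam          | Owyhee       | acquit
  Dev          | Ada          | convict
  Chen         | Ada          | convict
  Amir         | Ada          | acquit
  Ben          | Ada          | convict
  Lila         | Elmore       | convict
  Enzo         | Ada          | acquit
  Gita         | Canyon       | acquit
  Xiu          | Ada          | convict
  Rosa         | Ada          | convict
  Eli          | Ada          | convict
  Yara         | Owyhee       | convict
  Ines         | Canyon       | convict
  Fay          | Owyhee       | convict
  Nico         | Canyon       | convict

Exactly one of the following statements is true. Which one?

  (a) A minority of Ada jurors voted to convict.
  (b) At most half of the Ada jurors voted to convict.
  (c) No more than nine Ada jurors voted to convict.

(c)

|A| = 12, |A ∩ B| = 9, |A ∖ B| = 3.
(a) requires |A ∩ B| < |A ∖ B|: false.
(b) requires |A ∩ B| ≤ |A ∖ B|: false.
(c) requires |A ∩ B| ≤ 9: true.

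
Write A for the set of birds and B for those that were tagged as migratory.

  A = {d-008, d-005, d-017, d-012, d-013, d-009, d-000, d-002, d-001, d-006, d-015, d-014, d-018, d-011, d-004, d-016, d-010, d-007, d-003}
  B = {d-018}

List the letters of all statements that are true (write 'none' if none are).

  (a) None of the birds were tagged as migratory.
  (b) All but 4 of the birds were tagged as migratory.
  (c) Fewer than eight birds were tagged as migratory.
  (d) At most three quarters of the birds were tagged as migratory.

|A| = 19, |A ∩ B| = 1, |A ∖ B| = 18.
(a) A ∩ B = ∅ (|A ∩ B| = 0): fails.
(b) |A ∖ B| = 4: fails.
(c) |A ∩ B| < 8: holds.
(d) |A ∩ B| / |A| ≤ 3/4: holds.

(c), (d)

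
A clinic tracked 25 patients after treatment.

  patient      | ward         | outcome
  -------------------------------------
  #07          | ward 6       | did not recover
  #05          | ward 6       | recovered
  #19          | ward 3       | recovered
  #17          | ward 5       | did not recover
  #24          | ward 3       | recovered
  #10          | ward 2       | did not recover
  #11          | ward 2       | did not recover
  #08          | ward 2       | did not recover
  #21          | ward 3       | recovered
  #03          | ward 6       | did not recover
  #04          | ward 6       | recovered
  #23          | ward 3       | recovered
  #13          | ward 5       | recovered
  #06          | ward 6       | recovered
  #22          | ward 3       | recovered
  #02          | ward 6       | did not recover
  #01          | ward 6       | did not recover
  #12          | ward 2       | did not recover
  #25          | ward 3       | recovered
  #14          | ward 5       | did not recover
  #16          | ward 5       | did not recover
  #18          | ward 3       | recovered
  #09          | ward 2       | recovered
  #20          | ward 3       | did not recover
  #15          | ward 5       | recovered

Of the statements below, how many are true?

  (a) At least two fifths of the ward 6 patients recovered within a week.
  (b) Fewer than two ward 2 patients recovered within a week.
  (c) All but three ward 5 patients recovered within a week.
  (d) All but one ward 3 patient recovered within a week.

4

(a) ward 6: |A| = 7, |A ∩ B| = 3; needs |A ∩ B| / |A| ≥ 2/5 — true.
(b) ward 2: |A| = 5, |A ∩ B| = 1; needs |A ∩ B| < 2 — true.
(c) ward 5: |A| = 5, |A ∩ B| = 2; needs |A ∖ B| = 3 — true.
(d) ward 3: |A| = 8, |A ∩ B| = 7; needs |A ∖ B| = 1 — true.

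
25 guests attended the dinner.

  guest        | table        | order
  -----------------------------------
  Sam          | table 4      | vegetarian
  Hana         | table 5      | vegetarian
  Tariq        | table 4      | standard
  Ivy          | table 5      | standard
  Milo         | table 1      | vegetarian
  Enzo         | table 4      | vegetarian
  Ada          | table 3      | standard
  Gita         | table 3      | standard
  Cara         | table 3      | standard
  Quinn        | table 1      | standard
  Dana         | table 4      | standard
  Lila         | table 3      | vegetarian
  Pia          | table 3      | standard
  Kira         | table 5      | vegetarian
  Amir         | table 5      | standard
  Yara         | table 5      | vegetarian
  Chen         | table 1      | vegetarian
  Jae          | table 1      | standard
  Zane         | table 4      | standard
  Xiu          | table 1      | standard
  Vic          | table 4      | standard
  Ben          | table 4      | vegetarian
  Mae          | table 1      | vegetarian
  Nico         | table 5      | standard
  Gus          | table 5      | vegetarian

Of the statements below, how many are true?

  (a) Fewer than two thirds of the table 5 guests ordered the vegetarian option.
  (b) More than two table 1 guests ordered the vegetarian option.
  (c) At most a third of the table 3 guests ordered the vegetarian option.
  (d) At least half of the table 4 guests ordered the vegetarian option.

(a) table 5: |A| = 7, |A ∩ B| = 4; needs |A ∩ B| / |A| < 2/3 — true.
(b) table 1: |A| = 6, |A ∩ B| = 3; needs |A ∩ B| > 2 — true.
(c) table 3: |A| = 5, |A ∩ B| = 1; needs |A ∩ B| / |A| ≤ 1/3 — true.
(d) table 4: |A| = 7, |A ∩ B| = 3; needs |A ∩ B| ≥ |A ∖ B| — false.

3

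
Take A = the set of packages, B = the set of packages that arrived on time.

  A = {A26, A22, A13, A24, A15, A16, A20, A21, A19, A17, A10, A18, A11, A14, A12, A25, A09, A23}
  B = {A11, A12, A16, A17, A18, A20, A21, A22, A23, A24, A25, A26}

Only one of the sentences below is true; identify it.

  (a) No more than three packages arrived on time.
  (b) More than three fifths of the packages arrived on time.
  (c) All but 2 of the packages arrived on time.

(b)

|A| = 18, |A ∩ B| = 12, |A ∖ B| = 6.
(a) requires |A ∩ B| ≤ 3: false.
(b) requires |A ∩ B| / |A| > 3/5: true.
(c) requires |A ∖ B| = 2: false.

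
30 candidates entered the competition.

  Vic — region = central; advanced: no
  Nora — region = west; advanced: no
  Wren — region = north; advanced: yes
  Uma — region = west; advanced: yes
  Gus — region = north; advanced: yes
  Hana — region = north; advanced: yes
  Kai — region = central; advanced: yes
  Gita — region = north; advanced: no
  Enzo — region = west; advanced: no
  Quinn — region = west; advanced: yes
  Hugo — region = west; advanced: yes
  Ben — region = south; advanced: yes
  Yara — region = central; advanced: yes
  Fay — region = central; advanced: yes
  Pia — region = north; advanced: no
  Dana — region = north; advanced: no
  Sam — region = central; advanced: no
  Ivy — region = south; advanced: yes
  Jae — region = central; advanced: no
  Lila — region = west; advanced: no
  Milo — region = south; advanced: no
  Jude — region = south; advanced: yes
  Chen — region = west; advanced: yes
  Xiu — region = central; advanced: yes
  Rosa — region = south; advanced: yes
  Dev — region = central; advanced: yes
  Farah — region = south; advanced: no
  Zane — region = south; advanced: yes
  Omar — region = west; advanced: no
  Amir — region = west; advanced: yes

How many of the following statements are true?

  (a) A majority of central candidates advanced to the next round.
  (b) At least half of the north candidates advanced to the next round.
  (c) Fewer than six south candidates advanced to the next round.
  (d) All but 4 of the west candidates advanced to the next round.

(a) central: |A| = 8, |A ∩ B| = 5; needs |A ∩ B| > |A ∖ B| — true.
(b) north: |A| = 6, |A ∩ B| = 3; needs |A ∩ B| ≥ |A ∖ B| — true.
(c) south: |A| = 7, |A ∩ B| = 5; needs |A ∩ B| < 6 — true.
(d) west: |A| = 9, |A ∩ B| = 5; needs |A ∖ B| = 4 — true.

4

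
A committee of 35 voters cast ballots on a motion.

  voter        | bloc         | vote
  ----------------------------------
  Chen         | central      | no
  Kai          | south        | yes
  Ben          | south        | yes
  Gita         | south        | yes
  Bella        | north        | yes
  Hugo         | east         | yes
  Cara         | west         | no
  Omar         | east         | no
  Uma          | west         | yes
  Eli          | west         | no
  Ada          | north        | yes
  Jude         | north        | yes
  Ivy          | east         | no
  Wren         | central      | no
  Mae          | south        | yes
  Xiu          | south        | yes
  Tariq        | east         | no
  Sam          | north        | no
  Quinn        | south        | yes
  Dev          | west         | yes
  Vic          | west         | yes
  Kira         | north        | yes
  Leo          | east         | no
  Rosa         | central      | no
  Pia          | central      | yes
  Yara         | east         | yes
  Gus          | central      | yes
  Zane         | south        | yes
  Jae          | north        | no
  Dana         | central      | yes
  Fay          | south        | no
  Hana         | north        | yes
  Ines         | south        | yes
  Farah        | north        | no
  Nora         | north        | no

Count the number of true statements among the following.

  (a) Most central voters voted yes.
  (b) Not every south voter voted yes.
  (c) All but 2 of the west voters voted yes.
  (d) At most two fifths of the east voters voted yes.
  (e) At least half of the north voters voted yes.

(a) central: |A| = 6, |A ∩ B| = 3; needs |A ∩ B| > |A ∖ B| — false.
(b) south: |A| = 9, |A ∩ B| = 8; needs A ⊄ B (|A ∖ B| ≥ 1) — true.
(c) west: |A| = 5, |A ∩ B| = 3; needs |A ∖ B| = 2 — true.
(d) east: |A| = 6, |A ∩ B| = 2; needs |A ∩ B| / |A| ≤ 2/5 — true.
(e) north: |A| = 9, |A ∩ B| = 5; needs |A ∩ B| ≥ |A ∖ B| — true.

4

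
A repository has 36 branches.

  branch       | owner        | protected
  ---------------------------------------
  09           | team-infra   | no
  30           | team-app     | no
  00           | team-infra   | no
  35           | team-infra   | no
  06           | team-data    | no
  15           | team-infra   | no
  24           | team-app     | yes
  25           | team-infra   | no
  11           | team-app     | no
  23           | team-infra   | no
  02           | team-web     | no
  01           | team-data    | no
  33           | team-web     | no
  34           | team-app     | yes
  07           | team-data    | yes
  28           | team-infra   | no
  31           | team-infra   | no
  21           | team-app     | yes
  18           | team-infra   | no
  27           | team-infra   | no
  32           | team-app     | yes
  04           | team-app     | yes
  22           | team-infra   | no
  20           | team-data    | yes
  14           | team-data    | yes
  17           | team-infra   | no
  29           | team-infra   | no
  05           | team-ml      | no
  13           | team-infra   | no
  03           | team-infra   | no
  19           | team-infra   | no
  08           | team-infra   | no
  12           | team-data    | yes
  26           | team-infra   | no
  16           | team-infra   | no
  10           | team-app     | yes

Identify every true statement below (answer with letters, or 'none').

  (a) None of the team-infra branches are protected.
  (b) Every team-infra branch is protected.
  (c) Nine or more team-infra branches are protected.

|A| = 19, |A ∩ B| = 0, |A ∖ B| = 19.
(a) A ∩ B = ∅ (|A ∩ B| = 0): holds.
(b) A ⊆ B, i.e. every element of A is in B (|A ∖ B| = 0): fails.
(c) |A ∩ B| ≥ 9: fails.

(a)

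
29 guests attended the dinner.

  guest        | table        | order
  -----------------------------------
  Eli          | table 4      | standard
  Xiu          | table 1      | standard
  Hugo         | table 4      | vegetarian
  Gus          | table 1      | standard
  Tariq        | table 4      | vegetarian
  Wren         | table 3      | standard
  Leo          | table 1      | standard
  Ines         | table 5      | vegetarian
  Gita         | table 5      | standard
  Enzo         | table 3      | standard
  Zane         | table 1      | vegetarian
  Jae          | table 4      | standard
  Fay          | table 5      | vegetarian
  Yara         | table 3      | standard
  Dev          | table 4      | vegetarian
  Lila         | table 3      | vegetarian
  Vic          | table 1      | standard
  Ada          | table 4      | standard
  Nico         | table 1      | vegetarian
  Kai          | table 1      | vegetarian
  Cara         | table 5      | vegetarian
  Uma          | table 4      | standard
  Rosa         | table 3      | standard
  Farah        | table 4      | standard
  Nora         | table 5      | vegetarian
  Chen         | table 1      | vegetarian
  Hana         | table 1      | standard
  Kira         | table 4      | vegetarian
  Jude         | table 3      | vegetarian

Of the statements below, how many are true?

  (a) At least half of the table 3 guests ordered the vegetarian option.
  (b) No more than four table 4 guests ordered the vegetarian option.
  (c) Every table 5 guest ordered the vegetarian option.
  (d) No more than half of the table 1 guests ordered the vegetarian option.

(a) table 3: |A| = 6, |A ∩ B| = 2; needs |A ∩ B| ≥ |A ∖ B| — false.
(b) table 4: |A| = 9, |A ∩ B| = 4; needs |A ∩ B| ≤ 4 — true.
(c) table 5: |A| = 5, |A ∩ B| = 4; needs A ⊆ B, i.e. every element of A is in B (|A ∖ B| = 0) — false.
(d) table 1: |A| = 9, |A ∩ B| = 4; needs |A ∩ B| ≤ |A ∖ B| — true.

2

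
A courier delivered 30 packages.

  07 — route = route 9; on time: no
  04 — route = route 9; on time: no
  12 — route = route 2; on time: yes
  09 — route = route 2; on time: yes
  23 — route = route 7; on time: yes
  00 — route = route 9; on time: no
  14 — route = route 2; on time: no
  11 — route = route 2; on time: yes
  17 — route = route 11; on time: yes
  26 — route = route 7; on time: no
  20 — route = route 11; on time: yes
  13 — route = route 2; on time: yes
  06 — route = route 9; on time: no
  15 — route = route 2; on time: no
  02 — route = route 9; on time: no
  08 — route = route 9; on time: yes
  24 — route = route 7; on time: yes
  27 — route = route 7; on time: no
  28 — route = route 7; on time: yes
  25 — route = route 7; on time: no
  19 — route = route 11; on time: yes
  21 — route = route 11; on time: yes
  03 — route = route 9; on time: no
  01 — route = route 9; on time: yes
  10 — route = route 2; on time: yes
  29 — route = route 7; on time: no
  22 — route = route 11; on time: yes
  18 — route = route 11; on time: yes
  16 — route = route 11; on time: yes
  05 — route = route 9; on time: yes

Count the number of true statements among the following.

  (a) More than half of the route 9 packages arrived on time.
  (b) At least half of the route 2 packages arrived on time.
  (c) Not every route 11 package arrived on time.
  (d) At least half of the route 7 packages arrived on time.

1

(a) route 9: |A| = 9, |A ∩ B| = 3; needs |A ∩ B| > |A ∖ B| — false.
(b) route 2: |A| = 7, |A ∩ B| = 5; needs |A ∩ B| ≥ |A ∖ B| — true.
(c) route 11: |A| = 7, |A ∩ B| = 7; needs A ⊄ B (|A ∖ B| ≥ 1) — false.
(d) route 7: |A| = 7, |A ∩ B| = 3; needs |A ∩ B| ≥ |A ∖ B| — false.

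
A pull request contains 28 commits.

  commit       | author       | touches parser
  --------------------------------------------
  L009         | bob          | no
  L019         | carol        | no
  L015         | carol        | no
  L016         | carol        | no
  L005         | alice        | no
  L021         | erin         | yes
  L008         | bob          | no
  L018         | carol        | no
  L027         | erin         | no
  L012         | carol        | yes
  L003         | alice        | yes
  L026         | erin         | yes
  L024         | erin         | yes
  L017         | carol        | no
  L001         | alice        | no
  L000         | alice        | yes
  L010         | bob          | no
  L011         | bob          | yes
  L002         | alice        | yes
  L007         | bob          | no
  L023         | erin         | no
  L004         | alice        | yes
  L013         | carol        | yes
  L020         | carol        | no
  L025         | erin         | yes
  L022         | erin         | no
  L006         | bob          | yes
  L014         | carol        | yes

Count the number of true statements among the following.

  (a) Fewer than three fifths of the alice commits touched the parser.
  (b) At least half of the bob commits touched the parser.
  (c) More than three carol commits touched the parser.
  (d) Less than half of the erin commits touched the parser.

0

(a) alice: |A| = 6, |A ∩ B| = 4; needs |A ∩ B| / |A| < 3/5 — false.
(b) bob: |A| = 6, |A ∩ B| = 2; needs |A ∩ B| ≥ |A ∖ B| — false.
(c) carol: |A| = 9, |A ∩ B| = 3; needs |A ∩ B| > 3 — false.
(d) erin: |A| = 7, |A ∩ B| = 4; needs |A ∩ B| < |A ∖ B| — false.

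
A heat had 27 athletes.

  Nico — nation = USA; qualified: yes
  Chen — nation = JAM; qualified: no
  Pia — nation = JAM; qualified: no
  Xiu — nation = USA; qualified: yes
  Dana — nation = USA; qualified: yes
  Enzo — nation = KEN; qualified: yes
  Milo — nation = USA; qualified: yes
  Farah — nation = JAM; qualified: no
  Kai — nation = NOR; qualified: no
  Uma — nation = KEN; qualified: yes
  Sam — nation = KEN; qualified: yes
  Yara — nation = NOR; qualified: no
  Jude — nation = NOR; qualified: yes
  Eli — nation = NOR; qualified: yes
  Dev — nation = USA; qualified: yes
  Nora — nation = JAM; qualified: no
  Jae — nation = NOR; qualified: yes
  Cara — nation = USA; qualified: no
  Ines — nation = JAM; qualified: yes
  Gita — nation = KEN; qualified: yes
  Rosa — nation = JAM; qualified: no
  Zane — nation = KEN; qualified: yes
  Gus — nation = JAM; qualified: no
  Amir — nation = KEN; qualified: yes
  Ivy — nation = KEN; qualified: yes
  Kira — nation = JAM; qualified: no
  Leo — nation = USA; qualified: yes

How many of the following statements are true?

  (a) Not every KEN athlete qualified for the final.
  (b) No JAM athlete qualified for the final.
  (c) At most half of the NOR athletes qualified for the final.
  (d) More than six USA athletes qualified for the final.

(a) KEN: |A| = 7, |A ∩ B| = 7; needs A ⊄ B (|A ∖ B| ≥ 1) — false.
(b) JAM: |A| = 8, |A ∩ B| = 1; needs A ∩ B = ∅ (|A ∩ B| = 0) — false.
(c) NOR: |A| = 5, |A ∩ B| = 3; needs |A ∩ B| ≤ |A ∖ B| — false.
(d) USA: |A| = 7, |A ∩ B| = 6; needs |A ∩ B| > 6 — false.

0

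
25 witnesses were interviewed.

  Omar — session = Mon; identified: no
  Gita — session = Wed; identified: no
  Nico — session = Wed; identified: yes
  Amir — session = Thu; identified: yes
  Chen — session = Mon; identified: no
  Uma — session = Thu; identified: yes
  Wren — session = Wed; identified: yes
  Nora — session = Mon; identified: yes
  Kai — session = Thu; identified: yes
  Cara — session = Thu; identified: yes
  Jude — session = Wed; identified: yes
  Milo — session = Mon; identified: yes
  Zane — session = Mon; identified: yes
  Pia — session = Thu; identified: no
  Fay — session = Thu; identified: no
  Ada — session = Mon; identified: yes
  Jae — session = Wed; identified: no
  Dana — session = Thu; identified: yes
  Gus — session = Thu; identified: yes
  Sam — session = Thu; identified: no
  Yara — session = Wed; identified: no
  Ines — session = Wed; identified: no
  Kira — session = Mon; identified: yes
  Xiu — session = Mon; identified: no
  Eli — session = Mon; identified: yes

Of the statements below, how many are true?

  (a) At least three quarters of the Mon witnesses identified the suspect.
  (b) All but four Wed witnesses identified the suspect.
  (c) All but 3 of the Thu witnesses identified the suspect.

2

(a) Mon: |A| = 9, |A ∩ B| = 6; needs |A ∩ B| / |A| ≥ 3/4 — false.
(b) Wed: |A| = 7, |A ∩ B| = 3; needs |A ∖ B| = 4 — true.
(c) Thu: |A| = 9, |A ∩ B| = 6; needs |A ∖ B| = 3 — true.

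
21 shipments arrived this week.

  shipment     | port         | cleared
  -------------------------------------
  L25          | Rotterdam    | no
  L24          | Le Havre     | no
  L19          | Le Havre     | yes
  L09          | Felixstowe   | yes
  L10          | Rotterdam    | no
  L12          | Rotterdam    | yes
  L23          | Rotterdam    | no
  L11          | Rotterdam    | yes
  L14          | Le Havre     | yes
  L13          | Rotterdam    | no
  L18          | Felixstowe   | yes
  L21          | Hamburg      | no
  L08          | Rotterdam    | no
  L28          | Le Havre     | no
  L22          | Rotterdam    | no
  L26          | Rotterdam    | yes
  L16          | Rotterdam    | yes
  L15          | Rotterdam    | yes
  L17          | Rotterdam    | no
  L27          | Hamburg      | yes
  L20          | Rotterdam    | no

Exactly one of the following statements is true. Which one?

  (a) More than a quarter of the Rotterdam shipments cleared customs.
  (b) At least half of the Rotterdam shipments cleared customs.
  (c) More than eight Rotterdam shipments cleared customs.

(a)

|A| = 13, |A ∩ B| = 5, |A ∖ B| = 8.
(a) requires |A ∩ B| / |A| > 1/4: true.
(b) requires |A ∩ B| ≥ |A ∖ B|: false.
(c) requires |A ∩ B| > 8: false.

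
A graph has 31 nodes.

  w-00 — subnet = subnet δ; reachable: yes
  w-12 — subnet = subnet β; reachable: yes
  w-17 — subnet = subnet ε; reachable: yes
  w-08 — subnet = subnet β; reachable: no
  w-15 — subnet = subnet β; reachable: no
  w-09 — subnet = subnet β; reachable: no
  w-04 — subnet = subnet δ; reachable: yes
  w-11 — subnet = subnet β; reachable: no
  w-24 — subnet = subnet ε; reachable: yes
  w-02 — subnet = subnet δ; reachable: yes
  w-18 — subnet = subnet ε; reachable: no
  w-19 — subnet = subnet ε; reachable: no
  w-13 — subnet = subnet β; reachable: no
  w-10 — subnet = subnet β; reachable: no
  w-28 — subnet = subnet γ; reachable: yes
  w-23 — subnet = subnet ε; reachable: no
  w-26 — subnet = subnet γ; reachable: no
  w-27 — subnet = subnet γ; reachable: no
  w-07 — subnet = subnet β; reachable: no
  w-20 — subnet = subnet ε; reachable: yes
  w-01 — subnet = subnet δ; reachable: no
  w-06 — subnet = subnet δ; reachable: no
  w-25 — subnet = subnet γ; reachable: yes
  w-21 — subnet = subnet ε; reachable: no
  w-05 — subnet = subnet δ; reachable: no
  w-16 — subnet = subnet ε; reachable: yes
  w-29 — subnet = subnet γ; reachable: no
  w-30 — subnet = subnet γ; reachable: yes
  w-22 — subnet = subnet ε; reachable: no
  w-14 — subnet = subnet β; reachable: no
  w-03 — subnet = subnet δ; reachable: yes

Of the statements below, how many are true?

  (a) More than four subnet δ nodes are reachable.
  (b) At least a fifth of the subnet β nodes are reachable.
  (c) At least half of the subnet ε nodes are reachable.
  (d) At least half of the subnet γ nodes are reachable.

1

(a) subnet δ: |A| = 7, |A ∩ B| = 4; needs |A ∩ B| > 4 — false.
(b) subnet β: |A| = 9, |A ∩ B| = 1; needs |A ∩ B| / |A| ≥ 1/5 — false.
(c) subnet ε: |A| = 9, |A ∩ B| = 4; needs |A ∩ B| ≥ |A ∖ B| — false.
(d) subnet γ: |A| = 6, |A ∩ B| = 3; needs |A ∩ B| ≥ |A ∖ B| — true.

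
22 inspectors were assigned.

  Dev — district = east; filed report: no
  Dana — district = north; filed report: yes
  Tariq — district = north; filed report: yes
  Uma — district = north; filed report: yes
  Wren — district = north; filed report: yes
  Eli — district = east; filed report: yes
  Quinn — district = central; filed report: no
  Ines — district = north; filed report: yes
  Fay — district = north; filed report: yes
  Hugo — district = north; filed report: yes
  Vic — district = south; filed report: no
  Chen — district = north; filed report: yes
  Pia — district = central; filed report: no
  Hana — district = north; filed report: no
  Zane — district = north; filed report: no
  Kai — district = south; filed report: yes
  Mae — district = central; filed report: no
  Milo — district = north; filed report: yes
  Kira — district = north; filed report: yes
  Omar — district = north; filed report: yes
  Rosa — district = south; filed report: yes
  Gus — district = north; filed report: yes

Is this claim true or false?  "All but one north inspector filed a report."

Truth condition: |A ∖ B| = 1.
A (the restrictor) = {Dana, Tariq, Uma, Wren, Ines, Fay, Hugo, Chen, Hana, Zane, Milo, Kira, Omar, Gus}, |A| = 14.
A ∖ B = {Hana, Zane}, so |A ∖ B| = 2.
|A ∖ B| = 2, so the statement is false.

False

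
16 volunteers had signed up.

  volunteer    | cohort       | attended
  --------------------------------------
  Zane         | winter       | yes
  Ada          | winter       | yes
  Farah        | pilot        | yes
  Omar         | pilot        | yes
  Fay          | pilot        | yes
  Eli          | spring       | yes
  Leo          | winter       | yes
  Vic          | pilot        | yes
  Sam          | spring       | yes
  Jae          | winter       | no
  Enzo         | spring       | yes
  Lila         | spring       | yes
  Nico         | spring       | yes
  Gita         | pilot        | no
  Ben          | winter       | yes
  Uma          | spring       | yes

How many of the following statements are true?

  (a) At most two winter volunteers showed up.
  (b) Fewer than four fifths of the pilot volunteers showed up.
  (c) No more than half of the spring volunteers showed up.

(a) winter: |A| = 5, |A ∩ B| = 4; needs |A ∩ B| ≤ 2 — false.
(b) pilot: |A| = 5, |A ∩ B| = 4; needs |A ∩ B| / |A| < 4/5 — false.
(c) spring: |A| = 6, |A ∩ B| = 6; needs |A ∩ B| ≤ |A ∖ B| — false.

0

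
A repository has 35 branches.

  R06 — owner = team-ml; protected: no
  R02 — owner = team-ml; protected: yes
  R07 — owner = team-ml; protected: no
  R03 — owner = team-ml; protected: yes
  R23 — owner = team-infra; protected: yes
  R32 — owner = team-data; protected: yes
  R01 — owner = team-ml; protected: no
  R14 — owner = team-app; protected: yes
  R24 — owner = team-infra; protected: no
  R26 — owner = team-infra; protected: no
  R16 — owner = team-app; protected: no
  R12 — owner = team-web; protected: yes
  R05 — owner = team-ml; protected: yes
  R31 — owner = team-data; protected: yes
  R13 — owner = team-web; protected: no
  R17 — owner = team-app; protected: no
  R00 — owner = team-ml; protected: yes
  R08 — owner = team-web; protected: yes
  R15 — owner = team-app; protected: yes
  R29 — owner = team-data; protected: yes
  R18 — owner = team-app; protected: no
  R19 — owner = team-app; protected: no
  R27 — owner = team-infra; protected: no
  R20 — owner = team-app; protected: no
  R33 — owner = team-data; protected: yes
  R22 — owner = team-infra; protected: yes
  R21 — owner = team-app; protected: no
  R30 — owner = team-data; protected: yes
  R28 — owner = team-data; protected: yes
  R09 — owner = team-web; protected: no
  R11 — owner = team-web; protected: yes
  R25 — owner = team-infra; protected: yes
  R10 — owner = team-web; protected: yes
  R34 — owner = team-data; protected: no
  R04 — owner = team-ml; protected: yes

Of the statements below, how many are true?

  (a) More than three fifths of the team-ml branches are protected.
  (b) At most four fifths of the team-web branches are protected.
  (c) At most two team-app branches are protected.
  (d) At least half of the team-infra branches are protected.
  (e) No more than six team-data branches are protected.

(a) team-ml: |A| = 8, |A ∩ B| = 5; needs |A ∩ B| / |A| > 3/5 — true.
(b) team-web: |A| = 6, |A ∩ B| = 4; needs |A ∩ B| / |A| ≤ 4/5 — true.
(c) team-app: |A| = 8, |A ∩ B| = 2; needs |A ∩ B| ≤ 2 — true.
(d) team-infra: |A| = 6, |A ∩ B| = 3; needs |A ∩ B| ≥ |A ∖ B| — true.
(e) team-data: |A| = 7, |A ∩ B| = 6; needs |A ∩ B| ≤ 6 — true.

5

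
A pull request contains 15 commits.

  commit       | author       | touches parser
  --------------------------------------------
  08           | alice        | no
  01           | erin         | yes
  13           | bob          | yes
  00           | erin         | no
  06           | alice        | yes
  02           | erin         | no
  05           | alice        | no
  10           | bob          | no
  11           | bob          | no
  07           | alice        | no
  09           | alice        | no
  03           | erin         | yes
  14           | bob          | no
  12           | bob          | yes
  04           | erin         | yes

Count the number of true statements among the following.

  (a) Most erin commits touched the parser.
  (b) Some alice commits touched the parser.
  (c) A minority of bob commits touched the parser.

(a) erin: |A| = 5, |A ∩ B| = 3; needs |A ∩ B| > |A ∖ B| — true.
(b) alice: |A| = 5, |A ∩ B| = 1; needs A ∩ B ≠ ∅ (|A ∩ B| ≥ 1) — true.
(c) bob: |A| = 5, |A ∩ B| = 2; needs |A ∩ B| < |A ∖ B| — true.

3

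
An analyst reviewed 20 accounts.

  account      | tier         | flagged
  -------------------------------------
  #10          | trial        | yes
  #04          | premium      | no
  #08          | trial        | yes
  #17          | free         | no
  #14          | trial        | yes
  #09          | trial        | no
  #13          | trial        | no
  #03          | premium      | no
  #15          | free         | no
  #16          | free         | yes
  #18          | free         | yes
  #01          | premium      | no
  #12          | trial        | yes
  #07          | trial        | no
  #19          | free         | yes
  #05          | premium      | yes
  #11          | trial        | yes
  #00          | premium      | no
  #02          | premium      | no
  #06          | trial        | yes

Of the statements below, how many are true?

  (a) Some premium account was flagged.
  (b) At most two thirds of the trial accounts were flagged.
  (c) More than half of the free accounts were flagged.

(a) premium: |A| = 6, |A ∩ B| = 1; needs A ∩ B ≠ ∅ (|A ∩ B| ≥ 1) — true.
(b) trial: |A| = 9, |A ∩ B| = 6; needs |A ∩ B| / |A| ≤ 2/3 — true.
(c) free: |A| = 5, |A ∩ B| = 3; needs |A ∩ B| > |A ∖ B| — true.

3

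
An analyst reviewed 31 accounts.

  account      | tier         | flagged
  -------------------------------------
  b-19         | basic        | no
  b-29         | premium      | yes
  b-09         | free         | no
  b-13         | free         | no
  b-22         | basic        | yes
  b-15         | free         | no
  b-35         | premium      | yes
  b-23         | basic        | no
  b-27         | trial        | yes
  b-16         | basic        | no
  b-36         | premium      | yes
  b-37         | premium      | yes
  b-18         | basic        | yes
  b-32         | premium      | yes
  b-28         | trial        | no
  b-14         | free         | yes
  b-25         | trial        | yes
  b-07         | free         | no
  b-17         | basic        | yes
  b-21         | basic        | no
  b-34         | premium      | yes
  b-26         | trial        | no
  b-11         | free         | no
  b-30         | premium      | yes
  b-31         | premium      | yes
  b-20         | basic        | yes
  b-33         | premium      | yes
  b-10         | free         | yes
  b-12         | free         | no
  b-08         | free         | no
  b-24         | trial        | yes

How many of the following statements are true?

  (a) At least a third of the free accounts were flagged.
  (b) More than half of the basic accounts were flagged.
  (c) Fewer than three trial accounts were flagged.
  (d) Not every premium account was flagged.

(a) free: |A| = 9, |A ∩ B| = 2; needs |A ∩ B| / |A| ≥ 1/3 — false.
(b) basic: |A| = 8, |A ∩ B| = 4; needs |A ∩ B| > |A ∖ B| — false.
(c) trial: |A| = 5, |A ∩ B| = 3; needs |A ∩ B| < 3 — false.
(d) premium: |A| = 9, |A ∩ B| = 9; needs A ⊄ B (|A ∖ B| ≥ 1) — false.

0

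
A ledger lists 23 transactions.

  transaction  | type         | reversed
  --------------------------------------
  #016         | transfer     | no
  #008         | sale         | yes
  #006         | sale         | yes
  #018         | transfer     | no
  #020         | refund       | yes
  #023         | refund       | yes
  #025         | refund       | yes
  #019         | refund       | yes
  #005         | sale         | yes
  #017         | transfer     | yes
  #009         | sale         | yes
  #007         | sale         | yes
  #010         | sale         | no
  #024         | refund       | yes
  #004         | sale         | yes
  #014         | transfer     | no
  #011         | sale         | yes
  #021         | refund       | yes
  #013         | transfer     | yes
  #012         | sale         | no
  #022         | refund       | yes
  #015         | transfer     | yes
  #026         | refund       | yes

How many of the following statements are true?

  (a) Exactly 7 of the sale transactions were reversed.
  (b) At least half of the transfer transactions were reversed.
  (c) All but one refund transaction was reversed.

(a) sale: |A| = 9, |A ∩ B| = 7; needs |A ∩ B| = 7 — true.
(b) transfer: |A| = 6, |A ∩ B| = 3; needs |A ∩ B| ≥ |A ∖ B| — true.
(c) refund: |A| = 8, |A ∩ B| = 8; needs |A ∖ B| = 1 — false.

2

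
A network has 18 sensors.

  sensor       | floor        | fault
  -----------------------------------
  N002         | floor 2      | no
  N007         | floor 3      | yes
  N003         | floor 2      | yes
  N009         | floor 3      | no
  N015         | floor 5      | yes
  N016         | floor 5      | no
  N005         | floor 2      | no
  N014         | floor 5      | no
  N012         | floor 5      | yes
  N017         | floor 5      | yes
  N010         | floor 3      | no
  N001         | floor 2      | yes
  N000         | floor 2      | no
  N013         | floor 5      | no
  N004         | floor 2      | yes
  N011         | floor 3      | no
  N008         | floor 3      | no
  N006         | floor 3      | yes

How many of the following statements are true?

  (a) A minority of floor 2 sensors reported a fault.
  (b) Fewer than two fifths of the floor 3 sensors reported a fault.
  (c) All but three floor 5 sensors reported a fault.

2

(a) floor 2: |A| = 6, |A ∩ B| = 3; needs |A ∩ B| < |A ∖ B| — false.
(b) floor 3: |A| = 6, |A ∩ B| = 2; needs |A ∩ B| / |A| < 2/5 — true.
(c) floor 5: |A| = 6, |A ∩ B| = 3; needs |A ∖ B| = 3 — true.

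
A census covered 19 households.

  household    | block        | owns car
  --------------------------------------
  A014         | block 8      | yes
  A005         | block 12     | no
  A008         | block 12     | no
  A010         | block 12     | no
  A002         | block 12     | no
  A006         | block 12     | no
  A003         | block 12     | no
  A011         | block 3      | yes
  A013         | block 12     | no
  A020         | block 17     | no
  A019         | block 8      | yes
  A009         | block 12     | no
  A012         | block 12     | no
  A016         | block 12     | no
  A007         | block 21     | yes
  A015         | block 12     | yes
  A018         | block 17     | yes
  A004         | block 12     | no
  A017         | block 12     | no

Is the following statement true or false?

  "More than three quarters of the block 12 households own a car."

False

'More than three quarters of the block 12 households own a car' holds iff |A ∩ B| / |A| > 3/4.
A (the restrictor) = {A005, A008, A010, A002, A006, A003, A013, A009, A012, A016, A015, A004, A017}, |A| = 13.
A ∩ B = {A015}, so |A ∩ B| = 1.
A ∖ B = {A005, A008, A010, A002, A006, A003, A013, A009, A012, A016, A004, A017}, so |A ∖ B| = 12.
|A ∩ B|/|A| = 1/13, so the statement is false.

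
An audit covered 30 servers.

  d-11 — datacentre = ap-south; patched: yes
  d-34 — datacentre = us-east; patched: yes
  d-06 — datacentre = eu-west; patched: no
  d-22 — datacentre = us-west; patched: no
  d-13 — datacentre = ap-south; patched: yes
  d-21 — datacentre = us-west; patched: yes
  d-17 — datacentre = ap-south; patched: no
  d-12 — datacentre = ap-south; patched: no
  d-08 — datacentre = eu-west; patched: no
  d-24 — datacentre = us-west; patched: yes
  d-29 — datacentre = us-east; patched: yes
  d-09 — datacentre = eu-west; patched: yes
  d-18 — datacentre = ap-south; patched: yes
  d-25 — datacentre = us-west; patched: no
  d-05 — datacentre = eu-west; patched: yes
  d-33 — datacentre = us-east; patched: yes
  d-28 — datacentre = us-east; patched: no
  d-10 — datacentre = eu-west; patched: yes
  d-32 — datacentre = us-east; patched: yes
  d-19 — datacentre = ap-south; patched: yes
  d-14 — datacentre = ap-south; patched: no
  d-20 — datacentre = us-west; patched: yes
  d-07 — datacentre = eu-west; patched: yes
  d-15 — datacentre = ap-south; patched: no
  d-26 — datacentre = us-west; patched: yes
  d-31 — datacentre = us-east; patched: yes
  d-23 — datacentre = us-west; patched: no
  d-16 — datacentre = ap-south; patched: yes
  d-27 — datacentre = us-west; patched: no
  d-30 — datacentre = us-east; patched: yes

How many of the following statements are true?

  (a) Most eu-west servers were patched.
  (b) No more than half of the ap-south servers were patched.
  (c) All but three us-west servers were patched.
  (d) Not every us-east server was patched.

2

(a) eu-west: |A| = 6, |A ∩ B| = 4; needs |A ∩ B| > |A ∖ B| — true.
(b) ap-south: |A| = 9, |A ∩ B| = 5; needs |A ∩ B| ≤ |A ∖ B| — false.
(c) us-west: |A| = 8, |A ∩ B| = 4; needs |A ∖ B| = 3 — false.
(d) us-east: |A| = 7, |A ∩ B| = 6; needs A ⊄ B (|A ∖ B| ≥ 1) — true.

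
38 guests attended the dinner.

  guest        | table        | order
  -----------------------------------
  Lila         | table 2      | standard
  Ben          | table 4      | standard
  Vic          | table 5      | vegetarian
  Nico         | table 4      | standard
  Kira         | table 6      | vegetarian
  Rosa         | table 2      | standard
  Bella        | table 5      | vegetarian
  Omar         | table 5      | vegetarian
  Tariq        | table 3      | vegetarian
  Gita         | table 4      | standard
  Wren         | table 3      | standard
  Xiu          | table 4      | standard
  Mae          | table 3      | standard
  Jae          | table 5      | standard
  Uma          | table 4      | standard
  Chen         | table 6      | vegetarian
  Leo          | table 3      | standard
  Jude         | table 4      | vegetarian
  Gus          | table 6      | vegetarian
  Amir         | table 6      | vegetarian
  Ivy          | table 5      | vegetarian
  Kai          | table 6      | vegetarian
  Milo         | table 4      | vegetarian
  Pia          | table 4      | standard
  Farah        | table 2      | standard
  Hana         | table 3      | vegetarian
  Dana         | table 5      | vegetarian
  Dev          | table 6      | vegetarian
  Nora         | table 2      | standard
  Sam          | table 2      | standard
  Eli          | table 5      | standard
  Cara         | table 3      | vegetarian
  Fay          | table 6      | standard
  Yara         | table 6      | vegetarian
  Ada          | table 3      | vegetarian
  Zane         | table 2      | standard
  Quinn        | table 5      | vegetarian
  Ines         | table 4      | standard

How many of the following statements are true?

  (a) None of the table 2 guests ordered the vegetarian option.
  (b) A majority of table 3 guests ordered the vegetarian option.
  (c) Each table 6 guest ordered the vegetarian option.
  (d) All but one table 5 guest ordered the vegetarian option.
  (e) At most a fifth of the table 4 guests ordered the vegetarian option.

(a) table 2: |A| = 6, |A ∩ B| = 0; needs A ∩ B = ∅ (|A ∩ B| = 0) — true.
(b) table 3: |A| = 7, |A ∩ B| = 4; needs |A ∩ B| > |A ∖ B| — true.
(c) table 6: |A| = 8, |A ∩ B| = 7; needs A ⊆ B, i.e. every element of A is in B (|A ∖ B| = 0) — false.
(d) table 5: |A| = 8, |A ∩ B| = 6; needs |A ∖ B| = 1 — false.
(e) table 4: |A| = 9, |A ∩ B| = 2; needs |A ∩ B| / |A| ≤ 1/5 — false.

2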